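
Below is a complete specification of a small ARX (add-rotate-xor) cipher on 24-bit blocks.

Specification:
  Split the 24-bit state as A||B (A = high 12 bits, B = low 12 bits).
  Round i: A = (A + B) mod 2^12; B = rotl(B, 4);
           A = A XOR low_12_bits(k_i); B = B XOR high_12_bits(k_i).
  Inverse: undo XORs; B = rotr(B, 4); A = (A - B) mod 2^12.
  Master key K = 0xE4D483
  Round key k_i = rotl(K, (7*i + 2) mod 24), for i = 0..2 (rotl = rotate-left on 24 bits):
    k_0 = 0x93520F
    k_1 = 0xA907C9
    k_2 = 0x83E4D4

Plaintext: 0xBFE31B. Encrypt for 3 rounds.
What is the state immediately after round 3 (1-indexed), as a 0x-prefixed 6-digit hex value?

s_0 = plaintext = 0xBFE31B
s_1 = Round(s_0, k_0) = 0xD16886
s_2 = Round(s_1, k_1) = 0x2552F8
s_3 = Round(s_2, k_2) = 0x1997BC

0x1997BC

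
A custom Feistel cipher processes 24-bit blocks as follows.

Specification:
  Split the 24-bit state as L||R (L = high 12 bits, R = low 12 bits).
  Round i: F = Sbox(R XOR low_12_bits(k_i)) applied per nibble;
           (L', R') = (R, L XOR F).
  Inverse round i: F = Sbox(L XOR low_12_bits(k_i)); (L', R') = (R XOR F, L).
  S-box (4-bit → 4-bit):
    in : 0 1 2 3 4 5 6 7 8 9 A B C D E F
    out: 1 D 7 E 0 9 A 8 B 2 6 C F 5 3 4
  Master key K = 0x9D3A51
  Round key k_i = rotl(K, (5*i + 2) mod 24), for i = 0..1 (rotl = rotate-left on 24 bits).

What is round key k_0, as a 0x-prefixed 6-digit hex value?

0x74E946

K = 0x9D3A51
k_0 = rotl(K, (5*0+2) mod 24) = rotl(K, 2) = 0x74E946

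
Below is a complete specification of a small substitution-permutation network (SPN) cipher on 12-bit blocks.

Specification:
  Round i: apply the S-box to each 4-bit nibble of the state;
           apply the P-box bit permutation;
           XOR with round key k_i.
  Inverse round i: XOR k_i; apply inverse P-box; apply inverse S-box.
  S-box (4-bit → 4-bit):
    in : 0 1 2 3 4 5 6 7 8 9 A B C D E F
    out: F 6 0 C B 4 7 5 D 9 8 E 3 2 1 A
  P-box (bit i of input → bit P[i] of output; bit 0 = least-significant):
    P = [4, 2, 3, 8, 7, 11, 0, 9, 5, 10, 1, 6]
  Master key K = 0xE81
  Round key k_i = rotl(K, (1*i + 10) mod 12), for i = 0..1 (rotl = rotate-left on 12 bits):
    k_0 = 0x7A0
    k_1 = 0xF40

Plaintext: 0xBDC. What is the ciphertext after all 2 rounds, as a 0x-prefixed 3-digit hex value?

0x11E

s_0 = plaintext = 0xBDC
s_1 = Round(s_0, k_0) = 0xBF6
s_2 = Round(s_1, k_1) = 0x11E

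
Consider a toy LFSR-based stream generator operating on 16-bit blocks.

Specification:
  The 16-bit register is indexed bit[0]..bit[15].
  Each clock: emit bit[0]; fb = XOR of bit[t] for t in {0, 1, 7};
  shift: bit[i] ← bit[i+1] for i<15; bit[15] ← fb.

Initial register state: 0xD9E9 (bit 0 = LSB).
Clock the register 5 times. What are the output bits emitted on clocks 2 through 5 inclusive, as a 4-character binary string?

0010

reg_0 = 0xD9E9
clock 1: out=1, reg = 0x6CF4
clock 2: out=0, reg = 0xB67A
clock 3: out=0, reg = 0xDB3D
clock 4: out=1, reg = 0xED9E
clock 5: out=0, reg = 0x76CF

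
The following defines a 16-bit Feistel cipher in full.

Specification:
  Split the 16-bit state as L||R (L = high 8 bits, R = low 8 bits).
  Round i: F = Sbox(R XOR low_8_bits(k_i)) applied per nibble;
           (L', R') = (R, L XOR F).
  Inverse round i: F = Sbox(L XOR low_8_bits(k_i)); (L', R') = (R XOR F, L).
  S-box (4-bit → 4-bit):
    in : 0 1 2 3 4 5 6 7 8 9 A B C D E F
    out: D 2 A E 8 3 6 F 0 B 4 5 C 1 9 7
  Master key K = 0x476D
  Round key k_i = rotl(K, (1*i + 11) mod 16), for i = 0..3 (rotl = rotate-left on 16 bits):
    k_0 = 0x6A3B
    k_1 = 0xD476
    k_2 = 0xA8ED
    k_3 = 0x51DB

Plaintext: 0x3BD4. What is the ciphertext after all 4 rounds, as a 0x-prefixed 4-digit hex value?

s_0 = plaintext = 0x3BD4
s_1 = Round(s_0, k_0) = 0xD4AC
s_2 = Round(s_1, k_1) = 0xACC0
s_3 = Round(s_2, k_2) = 0xC00D
s_4 = Round(s_3, k_3) = 0x0DD6

0x0DD6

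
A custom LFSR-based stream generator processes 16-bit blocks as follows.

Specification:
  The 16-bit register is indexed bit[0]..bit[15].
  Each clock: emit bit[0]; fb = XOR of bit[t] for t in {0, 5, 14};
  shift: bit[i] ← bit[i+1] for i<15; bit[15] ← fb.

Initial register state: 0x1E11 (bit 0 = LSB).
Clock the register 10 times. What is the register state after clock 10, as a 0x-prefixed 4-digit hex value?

0x8D47

reg_0 = 0x1E11
clock 1: out=1, reg = 0x8F08
clock 2: out=0, reg = 0x4784
clock 3: out=0, reg = 0xA3C2
clock 4: out=0, reg = 0x51E1
clock 5: out=1, reg = 0xA8F0
clock 6: out=0, reg = 0xD478
clock 7: out=0, reg = 0x6A3C
clock 8: out=0, reg = 0x351E
clock 9: out=0, reg = 0x1A8F
clock 10: out=1, reg = 0x8D47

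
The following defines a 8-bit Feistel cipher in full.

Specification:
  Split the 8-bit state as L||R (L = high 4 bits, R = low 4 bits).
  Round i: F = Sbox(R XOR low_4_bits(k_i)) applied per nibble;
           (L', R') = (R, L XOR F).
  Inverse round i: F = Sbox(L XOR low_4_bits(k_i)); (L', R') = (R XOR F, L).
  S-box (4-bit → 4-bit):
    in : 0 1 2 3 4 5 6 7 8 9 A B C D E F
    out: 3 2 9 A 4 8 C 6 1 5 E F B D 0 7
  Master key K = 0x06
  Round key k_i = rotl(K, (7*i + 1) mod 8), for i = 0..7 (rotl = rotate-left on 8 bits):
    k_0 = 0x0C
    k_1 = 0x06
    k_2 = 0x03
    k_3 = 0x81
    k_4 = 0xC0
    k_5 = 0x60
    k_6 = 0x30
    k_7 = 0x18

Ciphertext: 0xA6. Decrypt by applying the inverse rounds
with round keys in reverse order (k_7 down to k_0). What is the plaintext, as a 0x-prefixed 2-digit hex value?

s_0 = ciphertext = 0xA6
s_1 = InvRound(s_0, k_7) = 0xFA
s_2 = InvRound(s_1, k_6) = 0xDF
s_3 = InvRound(s_2, k_5) = 0x2D
s_4 = InvRound(s_3, k_4) = 0x42
s_5 = InvRound(s_4, k_3) = 0xA4
s_6 = InvRound(s_5, k_2) = 0x1A
s_7 = InvRound(s_6, k_1) = 0xC1
s_8 = InvRound(s_7, k_0) = 0x2C

0x2C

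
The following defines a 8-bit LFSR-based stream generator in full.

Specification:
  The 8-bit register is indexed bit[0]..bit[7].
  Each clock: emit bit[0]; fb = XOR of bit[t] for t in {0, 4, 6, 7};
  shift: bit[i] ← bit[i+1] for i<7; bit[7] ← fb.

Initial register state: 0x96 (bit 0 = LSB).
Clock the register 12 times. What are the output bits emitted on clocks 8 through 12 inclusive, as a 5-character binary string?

10010

reg_0 = 0x96
clock 1: out=0, reg = 0x4B
clock 2: out=1, reg = 0x25
clock 3: out=1, reg = 0x92
clock 4: out=0, reg = 0x49
clock 5: out=1, reg = 0x24
clock 6: out=0, reg = 0x12
clock 7: out=0, reg = 0x89
clock 8: out=1, reg = 0x44
clock 9: out=0, reg = 0xA2
clock 10: out=0, reg = 0xD1
clock 11: out=1, reg = 0x68
clock 12: out=0, reg = 0xB4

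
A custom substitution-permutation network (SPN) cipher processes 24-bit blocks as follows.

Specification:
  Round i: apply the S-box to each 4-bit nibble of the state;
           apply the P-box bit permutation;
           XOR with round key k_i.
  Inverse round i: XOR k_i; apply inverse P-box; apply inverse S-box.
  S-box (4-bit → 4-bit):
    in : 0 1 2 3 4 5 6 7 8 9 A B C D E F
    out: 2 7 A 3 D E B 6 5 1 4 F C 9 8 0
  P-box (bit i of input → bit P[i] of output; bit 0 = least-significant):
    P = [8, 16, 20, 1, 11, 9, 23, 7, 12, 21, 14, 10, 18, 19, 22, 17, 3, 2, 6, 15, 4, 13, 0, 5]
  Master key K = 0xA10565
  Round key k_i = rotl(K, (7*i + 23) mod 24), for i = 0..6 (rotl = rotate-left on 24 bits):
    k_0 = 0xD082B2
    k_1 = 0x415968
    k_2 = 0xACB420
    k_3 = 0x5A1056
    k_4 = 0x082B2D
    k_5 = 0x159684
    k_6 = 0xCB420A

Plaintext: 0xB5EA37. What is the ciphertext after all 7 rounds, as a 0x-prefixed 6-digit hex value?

s_0 = plaintext = 0xB5EA37
s_1 = Round(s_0, k_0) = 0xC368C7
s_2 = Round(s_1, k_1) = 0xDE09C5
s_3 = Round(s_2, k_2) = 0x352492
s_4 = Round(s_3, k_3) = 0x51EC00
s_5 = Round(s_4, k_4) = 0x0B4D40
s_6 = Round(s_5, k_5) = 0xD22A48
s_7 = Round(s_6, k_6) = 0x518BBE

0x518BBE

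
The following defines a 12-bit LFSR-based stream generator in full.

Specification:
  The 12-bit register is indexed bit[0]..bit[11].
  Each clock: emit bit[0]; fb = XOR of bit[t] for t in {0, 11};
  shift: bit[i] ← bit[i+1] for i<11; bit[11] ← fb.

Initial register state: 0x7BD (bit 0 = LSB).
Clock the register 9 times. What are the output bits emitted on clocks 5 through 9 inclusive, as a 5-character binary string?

11011

reg_0 = 0x7BD
clock 1: out=1, reg = 0xBDE
clock 2: out=0, reg = 0xDEF
clock 3: out=1, reg = 0x6F7
clock 4: out=1, reg = 0xB7B
clock 5: out=1, reg = 0x5BD
clock 6: out=1, reg = 0xADE
clock 7: out=0, reg = 0xD6F
clock 8: out=1, reg = 0x6B7
clock 9: out=1, reg = 0xB5B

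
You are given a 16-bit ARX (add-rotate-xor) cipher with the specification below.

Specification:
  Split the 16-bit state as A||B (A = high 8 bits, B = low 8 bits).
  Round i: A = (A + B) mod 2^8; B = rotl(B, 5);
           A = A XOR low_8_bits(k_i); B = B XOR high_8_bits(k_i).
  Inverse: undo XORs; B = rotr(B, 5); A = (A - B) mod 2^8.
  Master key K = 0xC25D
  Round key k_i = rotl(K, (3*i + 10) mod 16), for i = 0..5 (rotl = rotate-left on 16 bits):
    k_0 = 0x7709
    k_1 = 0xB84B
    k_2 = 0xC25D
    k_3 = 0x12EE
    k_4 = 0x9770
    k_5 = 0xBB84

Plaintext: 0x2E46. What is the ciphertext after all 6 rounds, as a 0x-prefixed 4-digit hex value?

0xEC94

s_0 = plaintext = 0x2E46
s_1 = Round(s_0, k_0) = 0x7DBF
s_2 = Round(s_1, k_1) = 0x774F
s_3 = Round(s_2, k_2) = 0x9B2B
s_4 = Round(s_3, k_3) = 0x2877
s_5 = Round(s_4, k_4) = 0xEF79
s_6 = Round(s_5, k_5) = 0xEC94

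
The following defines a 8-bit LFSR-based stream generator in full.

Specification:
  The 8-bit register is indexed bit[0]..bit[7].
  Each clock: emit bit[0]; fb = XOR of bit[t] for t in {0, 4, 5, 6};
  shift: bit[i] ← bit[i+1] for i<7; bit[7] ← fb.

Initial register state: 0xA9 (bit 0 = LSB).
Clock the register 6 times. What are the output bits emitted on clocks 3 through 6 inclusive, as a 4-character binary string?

reg_0 = 0xA9
clock 1: out=1, reg = 0x54
clock 2: out=0, reg = 0x2A
clock 3: out=0, reg = 0x95
clock 4: out=1, reg = 0x4A
clock 5: out=0, reg = 0xA5
clock 6: out=1, reg = 0x52

0101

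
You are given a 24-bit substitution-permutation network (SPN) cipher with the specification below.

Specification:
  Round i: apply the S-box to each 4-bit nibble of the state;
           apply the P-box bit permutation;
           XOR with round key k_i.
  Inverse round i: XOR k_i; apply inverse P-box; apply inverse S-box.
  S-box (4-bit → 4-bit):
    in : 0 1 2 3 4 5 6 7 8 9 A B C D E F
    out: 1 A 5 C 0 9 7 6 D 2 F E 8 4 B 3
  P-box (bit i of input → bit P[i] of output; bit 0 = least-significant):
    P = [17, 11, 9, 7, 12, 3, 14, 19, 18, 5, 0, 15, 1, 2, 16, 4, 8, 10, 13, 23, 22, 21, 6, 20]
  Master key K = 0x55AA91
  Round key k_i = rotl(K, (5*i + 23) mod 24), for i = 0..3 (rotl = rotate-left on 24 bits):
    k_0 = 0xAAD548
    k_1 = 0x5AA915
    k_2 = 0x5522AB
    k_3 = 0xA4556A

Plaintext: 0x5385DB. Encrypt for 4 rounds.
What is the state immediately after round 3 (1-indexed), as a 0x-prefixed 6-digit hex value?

0x7B1254

s_0 = plaintext = 0x5385DB
s_1 = Round(s_0, k_0) = 0x7F3FDA
s_2 = Round(s_1, k_1) = 0x7DE6E5
s_3 = Round(s_2, k_2) = 0x7B1254
s_4 = Round(s_3, k_3) = 0x08613F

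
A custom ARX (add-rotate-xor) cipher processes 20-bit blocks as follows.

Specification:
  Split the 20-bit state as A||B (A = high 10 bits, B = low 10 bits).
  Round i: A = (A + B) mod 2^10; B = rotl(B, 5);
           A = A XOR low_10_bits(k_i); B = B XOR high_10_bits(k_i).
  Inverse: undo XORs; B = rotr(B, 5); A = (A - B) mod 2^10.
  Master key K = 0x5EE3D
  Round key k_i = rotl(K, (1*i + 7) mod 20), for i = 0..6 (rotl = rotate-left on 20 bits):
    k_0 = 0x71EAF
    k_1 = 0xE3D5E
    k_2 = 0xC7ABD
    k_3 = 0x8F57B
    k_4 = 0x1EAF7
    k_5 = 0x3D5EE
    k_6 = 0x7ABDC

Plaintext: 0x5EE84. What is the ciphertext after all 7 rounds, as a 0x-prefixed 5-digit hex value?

s_0 = plaintext = 0x5EE84
s_1 = Round(s_0, k_0) = 0x54153
s_2 = Round(s_1, k_1) = 0xFF5E5
s_3 = Round(s_2, k_2) = 0xD7FB1
s_4 = Round(s_3, k_3) = 0x9AC00
s_5 = Round(s_4, k_4) = 0x2707A
s_6 = Round(s_5, k_5) = 0x3E3B6
s_7 = Round(s_6, k_6) = 0xDCB37

0xDCB37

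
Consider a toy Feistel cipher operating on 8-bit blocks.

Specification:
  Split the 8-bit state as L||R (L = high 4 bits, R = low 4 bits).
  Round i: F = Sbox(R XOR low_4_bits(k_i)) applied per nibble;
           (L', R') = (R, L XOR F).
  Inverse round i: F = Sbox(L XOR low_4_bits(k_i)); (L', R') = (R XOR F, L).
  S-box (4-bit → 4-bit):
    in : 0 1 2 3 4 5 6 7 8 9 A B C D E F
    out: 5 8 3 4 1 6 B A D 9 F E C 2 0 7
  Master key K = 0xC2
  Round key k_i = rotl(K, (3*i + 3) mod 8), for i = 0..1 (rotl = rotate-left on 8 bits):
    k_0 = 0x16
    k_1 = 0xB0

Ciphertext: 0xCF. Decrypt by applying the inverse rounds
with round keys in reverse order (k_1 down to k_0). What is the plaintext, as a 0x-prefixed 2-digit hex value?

0xA3

s_0 = ciphertext = 0xCF
s_1 = InvRound(s_0, k_1) = 0x3C
s_2 = InvRound(s_1, k_0) = 0xA3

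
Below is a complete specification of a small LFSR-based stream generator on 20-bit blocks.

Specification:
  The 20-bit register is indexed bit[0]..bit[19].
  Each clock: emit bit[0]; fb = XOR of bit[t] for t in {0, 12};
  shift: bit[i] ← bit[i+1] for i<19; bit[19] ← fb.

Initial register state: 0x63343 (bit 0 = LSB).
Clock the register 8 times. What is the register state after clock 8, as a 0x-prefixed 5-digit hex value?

reg_0 = 0x63343
clock 1: out=1, reg = 0x319A1
clock 2: out=1, reg = 0x18CD0
clock 3: out=0, reg = 0x0C668
clock 4: out=0, reg = 0x06334
clock 5: out=0, reg = 0x0319A
clock 6: out=0, reg = 0x818CD
clock 7: out=1, reg = 0x40C66
clock 8: out=0, reg = 0x20633

0x20633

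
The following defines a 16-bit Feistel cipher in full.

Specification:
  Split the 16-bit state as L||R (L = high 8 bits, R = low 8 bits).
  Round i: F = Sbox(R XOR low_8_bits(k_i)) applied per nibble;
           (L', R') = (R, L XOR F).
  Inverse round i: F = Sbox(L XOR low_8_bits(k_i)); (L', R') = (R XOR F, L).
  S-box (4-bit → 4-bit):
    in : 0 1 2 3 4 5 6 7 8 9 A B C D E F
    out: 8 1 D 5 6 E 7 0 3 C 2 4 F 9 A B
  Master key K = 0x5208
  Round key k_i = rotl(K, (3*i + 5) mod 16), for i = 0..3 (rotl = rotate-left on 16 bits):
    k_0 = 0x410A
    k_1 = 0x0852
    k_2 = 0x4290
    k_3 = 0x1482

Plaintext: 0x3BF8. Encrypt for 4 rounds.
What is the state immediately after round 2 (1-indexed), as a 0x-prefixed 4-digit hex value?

0x866E

s_0 = plaintext = 0x3BF8
s_1 = Round(s_0, k_0) = 0xF886
s_2 = Round(s_1, k_1) = 0x866E
s_3 = Round(s_2, k_2) = 0x6E3C
s_4 = Round(s_3, k_3) = 0x3C24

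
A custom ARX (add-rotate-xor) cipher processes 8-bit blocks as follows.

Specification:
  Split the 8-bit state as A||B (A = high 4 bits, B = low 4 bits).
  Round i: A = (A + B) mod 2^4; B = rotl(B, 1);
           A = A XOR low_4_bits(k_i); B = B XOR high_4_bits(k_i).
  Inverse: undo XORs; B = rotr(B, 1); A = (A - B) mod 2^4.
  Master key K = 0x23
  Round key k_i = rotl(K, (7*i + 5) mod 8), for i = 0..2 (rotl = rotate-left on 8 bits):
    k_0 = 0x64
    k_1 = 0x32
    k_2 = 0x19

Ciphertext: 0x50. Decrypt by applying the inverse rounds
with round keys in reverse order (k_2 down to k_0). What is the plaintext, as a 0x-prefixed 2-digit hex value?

s_0 = ciphertext = 0x50
s_1 = InvRound(s_0, k_2) = 0x48
s_2 = InvRound(s_1, k_1) = 0x9D
s_3 = InvRound(s_2, k_0) = 0x0D

0x0D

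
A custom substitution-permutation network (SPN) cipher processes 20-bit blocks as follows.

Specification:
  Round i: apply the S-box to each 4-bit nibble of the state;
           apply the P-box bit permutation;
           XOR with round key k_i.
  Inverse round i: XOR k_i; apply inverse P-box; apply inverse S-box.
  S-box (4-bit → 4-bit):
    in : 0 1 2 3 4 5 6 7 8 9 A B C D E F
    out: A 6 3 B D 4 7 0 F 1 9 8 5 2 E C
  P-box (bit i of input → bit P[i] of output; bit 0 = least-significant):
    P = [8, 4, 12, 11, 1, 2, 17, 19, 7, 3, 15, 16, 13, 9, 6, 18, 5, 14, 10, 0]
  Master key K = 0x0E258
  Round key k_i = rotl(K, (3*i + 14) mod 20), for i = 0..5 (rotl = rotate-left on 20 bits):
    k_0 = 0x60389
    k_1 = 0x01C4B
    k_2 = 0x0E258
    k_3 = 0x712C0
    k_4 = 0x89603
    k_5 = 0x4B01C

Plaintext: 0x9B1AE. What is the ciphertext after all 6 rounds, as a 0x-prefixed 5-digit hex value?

0xD4FDA

s_0 = plaintext = 0x9B1AE
s_1 = Round(s_0, k_0) = 0xA9BB3
s_2 = Round(s_1, k_1) = 0x9357A
s_3 = Round(s_2, k_2) = 0x44978
s_4 = Round(s_3, k_3) = 0x32F31
s_5 = Round(s_4, k_4) = 0x16434
s_6 = Round(s_5, k_5) = 0xD4FDA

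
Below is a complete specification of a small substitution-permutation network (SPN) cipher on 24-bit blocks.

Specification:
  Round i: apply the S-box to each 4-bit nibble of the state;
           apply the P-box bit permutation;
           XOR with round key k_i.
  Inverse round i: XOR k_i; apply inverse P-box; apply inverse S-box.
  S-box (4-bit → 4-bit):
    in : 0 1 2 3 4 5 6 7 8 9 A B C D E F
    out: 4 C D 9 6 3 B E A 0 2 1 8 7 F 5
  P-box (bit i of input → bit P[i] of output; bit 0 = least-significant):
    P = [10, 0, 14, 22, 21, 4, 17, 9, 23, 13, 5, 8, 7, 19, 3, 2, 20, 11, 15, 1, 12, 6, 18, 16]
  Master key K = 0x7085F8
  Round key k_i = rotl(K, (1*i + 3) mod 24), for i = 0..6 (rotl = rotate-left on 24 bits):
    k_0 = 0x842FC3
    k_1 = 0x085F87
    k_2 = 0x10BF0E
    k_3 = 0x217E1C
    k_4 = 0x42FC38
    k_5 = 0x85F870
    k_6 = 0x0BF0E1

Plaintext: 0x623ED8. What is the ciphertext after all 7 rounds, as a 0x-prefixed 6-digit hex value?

0xEB5131

s_0 = plaintext = 0x623ED8
s_1 = Round(s_0, k_0) = 0x779E34
s_2 = Round(s_1, k_1) = 0xADB4E4
s_3 = Round(s_2, k_2) = 0x2255FF
s_4 = Round(s_3, k_3) = 0x9E8A9E
s_5 = Round(s_4, k_4) = 0x1A103F
s_6 = Round(s_5, k_5) = 0xA0B65C
s_7 = Round(s_6, k_6) = 0xEB5131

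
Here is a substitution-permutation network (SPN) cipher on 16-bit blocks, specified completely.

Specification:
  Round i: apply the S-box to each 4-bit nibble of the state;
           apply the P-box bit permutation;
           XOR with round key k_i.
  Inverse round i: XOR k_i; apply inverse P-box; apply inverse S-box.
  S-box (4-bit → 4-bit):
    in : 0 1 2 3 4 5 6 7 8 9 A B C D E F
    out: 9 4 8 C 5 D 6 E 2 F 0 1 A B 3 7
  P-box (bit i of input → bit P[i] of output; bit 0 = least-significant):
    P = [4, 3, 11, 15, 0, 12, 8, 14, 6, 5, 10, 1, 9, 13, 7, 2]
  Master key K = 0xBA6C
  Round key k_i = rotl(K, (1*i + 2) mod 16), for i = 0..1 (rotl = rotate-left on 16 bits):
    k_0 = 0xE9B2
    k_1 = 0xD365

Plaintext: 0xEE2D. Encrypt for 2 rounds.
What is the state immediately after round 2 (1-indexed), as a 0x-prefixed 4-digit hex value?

0x8121

s_0 = plaintext = 0xEE2D
s_1 = Round(s_0, k_0) = 0x0BCA
s_2 = Round(s_1, k_1) = 0x8121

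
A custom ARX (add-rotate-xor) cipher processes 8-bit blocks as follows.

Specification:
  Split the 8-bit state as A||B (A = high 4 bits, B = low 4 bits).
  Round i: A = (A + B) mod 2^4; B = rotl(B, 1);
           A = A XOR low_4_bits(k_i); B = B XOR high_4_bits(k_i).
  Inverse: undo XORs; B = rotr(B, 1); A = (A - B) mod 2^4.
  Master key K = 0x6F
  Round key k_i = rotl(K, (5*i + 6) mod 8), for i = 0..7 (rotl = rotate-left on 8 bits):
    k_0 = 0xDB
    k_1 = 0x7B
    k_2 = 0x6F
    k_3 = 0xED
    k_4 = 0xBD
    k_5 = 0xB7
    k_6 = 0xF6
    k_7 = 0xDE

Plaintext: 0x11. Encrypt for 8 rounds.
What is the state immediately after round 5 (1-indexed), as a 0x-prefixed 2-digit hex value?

0xBB

s_0 = plaintext = 0x11
s_1 = Round(s_0, k_0) = 0x9F
s_2 = Round(s_1, k_1) = 0x38
s_3 = Round(s_2, k_2) = 0x47
s_4 = Round(s_3, k_3) = 0x60
s_5 = Round(s_4, k_4) = 0xBB
s_6 = Round(s_5, k_5) = 0x1C
s_7 = Round(s_6, k_6) = 0xB6
s_8 = Round(s_7, k_7) = 0xF1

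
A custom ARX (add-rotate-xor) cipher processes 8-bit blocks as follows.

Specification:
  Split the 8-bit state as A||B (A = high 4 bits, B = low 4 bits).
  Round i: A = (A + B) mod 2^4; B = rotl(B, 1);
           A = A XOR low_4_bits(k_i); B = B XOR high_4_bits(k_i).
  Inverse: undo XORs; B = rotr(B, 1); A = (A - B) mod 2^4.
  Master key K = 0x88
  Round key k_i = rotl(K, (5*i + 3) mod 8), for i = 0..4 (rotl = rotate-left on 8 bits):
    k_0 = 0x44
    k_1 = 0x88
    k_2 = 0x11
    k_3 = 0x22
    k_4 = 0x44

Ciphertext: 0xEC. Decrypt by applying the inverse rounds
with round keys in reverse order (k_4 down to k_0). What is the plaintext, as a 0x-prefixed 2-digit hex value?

s_0 = ciphertext = 0xEC
s_1 = InvRound(s_0, k_4) = 0x64
s_2 = InvRound(s_1, k_3) = 0x13
s_3 = InvRound(s_2, k_2) = 0xF1
s_4 = InvRound(s_3, k_1) = 0xBC
s_5 = InvRound(s_4, k_0) = 0xB4

0xB4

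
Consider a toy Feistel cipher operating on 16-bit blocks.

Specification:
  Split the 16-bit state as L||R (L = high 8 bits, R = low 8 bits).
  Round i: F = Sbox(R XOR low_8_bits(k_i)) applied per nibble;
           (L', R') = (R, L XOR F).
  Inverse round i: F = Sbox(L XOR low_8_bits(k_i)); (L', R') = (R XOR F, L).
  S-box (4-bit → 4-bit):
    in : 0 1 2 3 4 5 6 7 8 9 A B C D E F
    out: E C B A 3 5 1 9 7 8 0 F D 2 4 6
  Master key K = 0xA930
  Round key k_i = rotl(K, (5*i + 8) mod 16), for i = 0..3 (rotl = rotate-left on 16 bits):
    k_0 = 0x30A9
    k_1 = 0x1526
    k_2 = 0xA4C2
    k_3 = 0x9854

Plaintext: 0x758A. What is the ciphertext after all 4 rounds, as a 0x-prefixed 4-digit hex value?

s_0 = plaintext = 0x758A
s_1 = Round(s_0, k_0) = 0x8ACF
s_2 = Round(s_1, k_1) = 0xCFC2
s_3 = Round(s_2, k_2) = 0xC221
s_4 = Round(s_3, k_3) = 0x2157

0x2157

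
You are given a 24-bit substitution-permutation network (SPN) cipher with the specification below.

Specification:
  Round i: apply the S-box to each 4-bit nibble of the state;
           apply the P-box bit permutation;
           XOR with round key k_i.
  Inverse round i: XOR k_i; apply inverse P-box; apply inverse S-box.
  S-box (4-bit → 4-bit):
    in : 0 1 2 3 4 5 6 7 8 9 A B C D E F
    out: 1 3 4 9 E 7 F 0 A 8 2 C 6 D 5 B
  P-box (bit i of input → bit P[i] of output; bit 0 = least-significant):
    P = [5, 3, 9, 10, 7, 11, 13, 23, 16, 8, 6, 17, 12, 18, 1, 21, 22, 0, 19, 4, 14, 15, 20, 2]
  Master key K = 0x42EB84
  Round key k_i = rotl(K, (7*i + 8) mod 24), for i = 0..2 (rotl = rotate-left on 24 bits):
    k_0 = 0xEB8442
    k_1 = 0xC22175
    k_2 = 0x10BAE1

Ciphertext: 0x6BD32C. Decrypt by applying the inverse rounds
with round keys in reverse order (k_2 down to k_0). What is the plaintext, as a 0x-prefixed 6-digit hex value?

s_0 = ciphertext = 0x6BD32C
s_1 = InvRound(s_0, k_2) = 0xD5965A
s_2 = InvRound(s_1, k_1) = 0x4A5F26
s_3 = InvRound(s_2, k_0) = 0xF7358E

0xF7358E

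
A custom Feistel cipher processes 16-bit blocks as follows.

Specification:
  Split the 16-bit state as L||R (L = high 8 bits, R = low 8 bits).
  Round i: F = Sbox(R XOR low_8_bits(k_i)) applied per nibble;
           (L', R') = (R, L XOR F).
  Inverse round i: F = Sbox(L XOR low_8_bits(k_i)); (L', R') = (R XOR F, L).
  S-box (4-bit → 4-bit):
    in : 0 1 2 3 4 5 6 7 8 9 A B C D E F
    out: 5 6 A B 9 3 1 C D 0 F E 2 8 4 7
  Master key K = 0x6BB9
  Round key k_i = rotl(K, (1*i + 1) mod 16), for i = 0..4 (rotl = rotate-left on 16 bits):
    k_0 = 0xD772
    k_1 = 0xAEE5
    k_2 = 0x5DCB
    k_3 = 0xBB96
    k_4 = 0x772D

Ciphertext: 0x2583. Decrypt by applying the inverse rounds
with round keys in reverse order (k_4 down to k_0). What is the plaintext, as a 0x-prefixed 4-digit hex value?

0xF2CD

s_0 = ciphertext = 0x2583
s_1 = InvRound(s_0, k_4) = 0xDE25
s_2 = InvRound(s_1, k_3) = 0xB8DE
s_3 = InvRound(s_2, k_2) = 0x15B8
s_4 = InvRound(s_3, k_1) = 0xCD15
s_5 = InvRound(s_4, k_0) = 0xF2CD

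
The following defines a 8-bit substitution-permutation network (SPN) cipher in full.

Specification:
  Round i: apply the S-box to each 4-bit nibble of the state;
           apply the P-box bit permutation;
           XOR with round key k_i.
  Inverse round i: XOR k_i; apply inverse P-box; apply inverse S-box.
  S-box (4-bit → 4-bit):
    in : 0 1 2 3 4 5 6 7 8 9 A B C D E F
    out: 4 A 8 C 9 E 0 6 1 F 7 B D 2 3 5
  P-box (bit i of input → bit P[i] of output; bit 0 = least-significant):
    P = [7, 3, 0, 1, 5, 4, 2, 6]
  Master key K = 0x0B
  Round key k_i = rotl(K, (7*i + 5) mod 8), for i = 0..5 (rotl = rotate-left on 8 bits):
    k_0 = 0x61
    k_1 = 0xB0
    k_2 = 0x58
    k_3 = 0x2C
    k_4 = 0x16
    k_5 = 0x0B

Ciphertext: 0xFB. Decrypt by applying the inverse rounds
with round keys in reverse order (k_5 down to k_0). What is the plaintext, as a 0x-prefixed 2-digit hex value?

0x3F

s_0 = ciphertext = 0xFB
s_1 = InvRound(s_0, k_5) = 0xB8
s_2 = InvRound(s_1, k_4) = 0xFB
s_3 = InvRound(s_2, k_3) = 0x5C
s_4 = InvRound(s_3, k_2) = 0x06
s_5 = InvRound(s_4, k_1) = 0xA4
s_6 = InvRound(s_5, k_0) = 0x3F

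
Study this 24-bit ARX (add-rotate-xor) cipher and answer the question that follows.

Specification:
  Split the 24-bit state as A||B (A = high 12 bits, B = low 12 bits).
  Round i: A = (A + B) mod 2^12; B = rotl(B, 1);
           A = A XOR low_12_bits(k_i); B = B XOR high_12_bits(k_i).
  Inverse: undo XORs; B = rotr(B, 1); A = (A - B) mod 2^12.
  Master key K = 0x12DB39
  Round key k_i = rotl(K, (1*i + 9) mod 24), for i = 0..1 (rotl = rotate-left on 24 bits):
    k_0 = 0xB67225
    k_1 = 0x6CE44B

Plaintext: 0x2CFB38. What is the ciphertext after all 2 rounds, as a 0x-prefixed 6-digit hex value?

s_0 = plaintext = 0x2CFB38
s_1 = Round(s_0, k_0) = 0xC22D16
s_2 = Round(s_1, k_1) = 0xD73CE3

0xD73CE3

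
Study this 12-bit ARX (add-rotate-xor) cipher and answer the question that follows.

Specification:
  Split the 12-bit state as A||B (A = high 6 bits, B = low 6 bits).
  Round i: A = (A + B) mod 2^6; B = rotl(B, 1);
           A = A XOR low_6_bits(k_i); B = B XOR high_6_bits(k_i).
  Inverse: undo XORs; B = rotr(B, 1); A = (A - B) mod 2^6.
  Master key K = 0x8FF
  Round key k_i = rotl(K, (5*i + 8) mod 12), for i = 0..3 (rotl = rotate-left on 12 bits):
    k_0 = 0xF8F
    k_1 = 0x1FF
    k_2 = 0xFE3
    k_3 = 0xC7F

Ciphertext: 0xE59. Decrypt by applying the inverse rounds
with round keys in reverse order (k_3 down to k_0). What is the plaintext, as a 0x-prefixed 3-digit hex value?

0x4B3

s_0 = ciphertext = 0xE59
s_1 = InvRound(s_0, k_3) = 0xC94
s_2 = InvRound(s_1, k_2) = 0x735
s_3 = InvRound(s_2, k_1) = 0x299
s_4 = InvRound(s_3, k_0) = 0x4B3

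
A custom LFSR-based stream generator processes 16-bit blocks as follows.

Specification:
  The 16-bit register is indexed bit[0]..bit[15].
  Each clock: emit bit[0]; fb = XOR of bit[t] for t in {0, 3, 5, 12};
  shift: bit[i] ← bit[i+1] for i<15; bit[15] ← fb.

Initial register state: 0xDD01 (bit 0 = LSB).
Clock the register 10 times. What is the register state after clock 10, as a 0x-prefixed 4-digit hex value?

0x0137

reg_0 = 0xDD01
clock 1: out=1, reg = 0x6E80
clock 2: out=0, reg = 0x3740
clock 3: out=0, reg = 0x9BA0
clock 4: out=0, reg = 0x4DD0
clock 5: out=0, reg = 0x26E8
clock 6: out=0, reg = 0x1374
clock 7: out=0, reg = 0x09BA
clock 8: out=0, reg = 0x04DD
clock 9: out=1, reg = 0x026E
clock 10: out=0, reg = 0x0137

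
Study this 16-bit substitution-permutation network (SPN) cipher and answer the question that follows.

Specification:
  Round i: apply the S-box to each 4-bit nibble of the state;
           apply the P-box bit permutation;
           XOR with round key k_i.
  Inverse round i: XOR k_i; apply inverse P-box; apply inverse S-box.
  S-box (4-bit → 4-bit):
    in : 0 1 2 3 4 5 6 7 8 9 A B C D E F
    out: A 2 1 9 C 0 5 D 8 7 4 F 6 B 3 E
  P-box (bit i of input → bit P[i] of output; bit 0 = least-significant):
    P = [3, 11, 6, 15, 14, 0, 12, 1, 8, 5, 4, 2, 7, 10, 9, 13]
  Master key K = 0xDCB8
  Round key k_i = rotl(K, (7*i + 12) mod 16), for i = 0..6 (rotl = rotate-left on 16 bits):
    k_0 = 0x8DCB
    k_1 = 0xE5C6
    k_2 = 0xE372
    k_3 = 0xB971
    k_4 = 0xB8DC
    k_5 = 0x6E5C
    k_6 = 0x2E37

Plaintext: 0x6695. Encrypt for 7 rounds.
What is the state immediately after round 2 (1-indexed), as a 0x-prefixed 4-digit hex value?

0xC026

s_0 = plaintext = 0x6695
s_1 = Round(s_0, k_0) = 0xDE5A
s_2 = Round(s_1, k_1) = 0xC026
s_3 = Round(s_2, k_2) = 0xA51E
s_4 = Round(s_3, k_3) = 0xB378
s_5 = Round(s_4, k_4) = 0x4F5A
s_6 = Round(s_5, k_5) = 0x4C28
s_7 = Round(s_6, k_6) = 0xCC07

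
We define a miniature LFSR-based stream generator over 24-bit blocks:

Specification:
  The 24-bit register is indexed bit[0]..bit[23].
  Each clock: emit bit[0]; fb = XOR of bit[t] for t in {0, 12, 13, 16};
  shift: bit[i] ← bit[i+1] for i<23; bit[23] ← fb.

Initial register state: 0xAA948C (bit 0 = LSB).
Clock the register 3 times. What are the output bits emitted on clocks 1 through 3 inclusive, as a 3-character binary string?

001

reg_0 = 0xAA948C
clock 1: out=0, reg = 0xD54A46
clock 2: out=0, reg = 0xEAA523
clock 3: out=1, reg = 0x755291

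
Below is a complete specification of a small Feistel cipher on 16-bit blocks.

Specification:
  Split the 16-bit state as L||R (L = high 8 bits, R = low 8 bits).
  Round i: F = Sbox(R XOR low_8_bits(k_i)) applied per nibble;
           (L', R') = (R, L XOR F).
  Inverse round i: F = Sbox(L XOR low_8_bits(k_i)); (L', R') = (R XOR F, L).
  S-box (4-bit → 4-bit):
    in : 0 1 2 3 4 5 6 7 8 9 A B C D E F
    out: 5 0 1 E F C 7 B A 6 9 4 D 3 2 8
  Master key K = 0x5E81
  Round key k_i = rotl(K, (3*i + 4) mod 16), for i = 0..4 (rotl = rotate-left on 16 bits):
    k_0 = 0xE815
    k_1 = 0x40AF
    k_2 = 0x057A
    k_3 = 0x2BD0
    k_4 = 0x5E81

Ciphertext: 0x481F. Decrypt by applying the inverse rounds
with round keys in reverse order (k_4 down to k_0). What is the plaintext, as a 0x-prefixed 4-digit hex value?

s_0 = ciphertext = 0x481F
s_1 = InvRound(s_0, k_4) = 0xC948
s_2 = InvRound(s_1, k_3) = 0x4EC9
s_3 = InvRound(s_2, k_2) = 0x264E
s_4 = InvRound(s_3, k_1) = 0xE826
s_5 = InvRound(s_4, k_0) = 0xA5E8

0xA5E8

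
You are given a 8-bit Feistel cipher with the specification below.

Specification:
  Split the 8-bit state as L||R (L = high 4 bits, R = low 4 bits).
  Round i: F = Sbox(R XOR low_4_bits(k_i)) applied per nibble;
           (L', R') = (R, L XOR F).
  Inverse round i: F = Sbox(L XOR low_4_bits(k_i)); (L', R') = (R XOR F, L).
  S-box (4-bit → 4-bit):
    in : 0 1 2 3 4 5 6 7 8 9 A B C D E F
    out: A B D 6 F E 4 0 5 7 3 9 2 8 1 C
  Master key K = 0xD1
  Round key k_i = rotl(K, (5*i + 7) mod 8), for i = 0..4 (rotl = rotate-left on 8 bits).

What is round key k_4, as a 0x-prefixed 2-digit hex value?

0x8E

K = 0xD1
k_0 = rotl(K, (5*0+7) mod 8) = rotl(K, 7) = 0xE8
k_1 = rotl(K, (5*1+7) mod 8) = rotl(K, 4) = 0x1D
k_2 = rotl(K, (5*2+7) mod 8) = rotl(K, 1) = 0xA3
k_3 = rotl(K, (5*3+7) mod 8) = rotl(K, 6) = 0x74
k_4 = rotl(K, (5*4+7) mod 8) = rotl(K, 3) = 0x8E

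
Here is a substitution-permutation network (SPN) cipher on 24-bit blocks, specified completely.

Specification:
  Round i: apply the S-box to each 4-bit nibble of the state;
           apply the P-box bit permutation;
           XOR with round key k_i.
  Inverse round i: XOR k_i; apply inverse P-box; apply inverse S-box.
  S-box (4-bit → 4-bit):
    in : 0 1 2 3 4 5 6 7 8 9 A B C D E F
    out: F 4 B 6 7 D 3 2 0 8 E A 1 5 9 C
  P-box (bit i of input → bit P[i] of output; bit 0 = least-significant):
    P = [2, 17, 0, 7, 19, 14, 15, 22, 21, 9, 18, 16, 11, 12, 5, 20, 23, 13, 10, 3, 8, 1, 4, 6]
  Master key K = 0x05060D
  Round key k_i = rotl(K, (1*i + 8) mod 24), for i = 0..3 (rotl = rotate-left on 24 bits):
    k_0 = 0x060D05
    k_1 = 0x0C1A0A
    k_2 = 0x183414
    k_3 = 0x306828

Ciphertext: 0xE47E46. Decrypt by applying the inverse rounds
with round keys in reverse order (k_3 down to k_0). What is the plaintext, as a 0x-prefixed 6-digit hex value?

s_0 = ciphertext = 0xE47E46
s_1 = InvRound(s_0, k_3) = 0xB5A39C
s_2 = InvRound(s_1, k_2) = 0xC570D9
s_3 = InvRound(s_2, k_1) = 0xA6CB2F
s_4 = InvRound(s_3, k_0) = 0x751638

0x751638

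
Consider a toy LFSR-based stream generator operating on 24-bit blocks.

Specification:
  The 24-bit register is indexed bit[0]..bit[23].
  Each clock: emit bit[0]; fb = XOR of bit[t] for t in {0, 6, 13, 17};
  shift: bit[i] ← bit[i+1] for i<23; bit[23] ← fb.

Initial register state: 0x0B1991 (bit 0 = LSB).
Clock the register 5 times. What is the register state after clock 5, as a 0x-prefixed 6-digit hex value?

0x5058CC

reg_0 = 0x0B1991
clock 1: out=1, reg = 0x058CC8
clock 2: out=0, reg = 0x82C664
clock 3: out=0, reg = 0x416332
clock 4: out=0, reg = 0xA0B199
clock 5: out=1, reg = 0x5058CC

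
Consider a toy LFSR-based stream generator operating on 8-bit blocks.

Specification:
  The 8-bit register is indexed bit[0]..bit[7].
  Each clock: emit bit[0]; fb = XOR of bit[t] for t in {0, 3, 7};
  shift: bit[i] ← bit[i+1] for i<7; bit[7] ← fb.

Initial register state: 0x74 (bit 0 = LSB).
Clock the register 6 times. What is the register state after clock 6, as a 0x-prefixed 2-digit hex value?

0x59

reg_0 = 0x74
clock 1: out=0, reg = 0x3A
clock 2: out=0, reg = 0x9D
clock 3: out=1, reg = 0xCE
clock 4: out=0, reg = 0x67
clock 5: out=1, reg = 0xB3
clock 6: out=1, reg = 0x59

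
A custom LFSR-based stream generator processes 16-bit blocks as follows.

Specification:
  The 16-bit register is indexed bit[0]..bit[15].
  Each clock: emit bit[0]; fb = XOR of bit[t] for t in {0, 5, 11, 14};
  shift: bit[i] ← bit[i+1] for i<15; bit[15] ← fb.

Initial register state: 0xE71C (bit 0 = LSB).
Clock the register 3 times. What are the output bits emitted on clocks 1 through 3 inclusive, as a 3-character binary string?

reg_0 = 0xE71C
clock 1: out=0, reg = 0xF38E
clock 2: out=0, reg = 0xF9C7
clock 3: out=1, reg = 0xFCE3

001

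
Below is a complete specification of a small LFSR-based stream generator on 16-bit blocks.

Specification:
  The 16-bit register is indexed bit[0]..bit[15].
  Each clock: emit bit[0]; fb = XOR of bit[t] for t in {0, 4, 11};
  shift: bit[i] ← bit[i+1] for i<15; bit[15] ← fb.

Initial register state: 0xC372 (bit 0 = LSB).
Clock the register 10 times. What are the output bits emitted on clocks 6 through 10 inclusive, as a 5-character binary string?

11011

reg_0 = 0xC372
clock 1: out=0, reg = 0xE1B9
clock 2: out=1, reg = 0x70DC
clock 3: out=0, reg = 0xB86E
clock 4: out=0, reg = 0xDC37
clock 5: out=1, reg = 0xEE1B
clock 6: out=1, reg = 0xF70D
clock 7: out=1, reg = 0xFB86
clock 8: out=0, reg = 0xFDC3
clock 9: out=1, reg = 0x7EE1
clock 10: out=1, reg = 0x3F70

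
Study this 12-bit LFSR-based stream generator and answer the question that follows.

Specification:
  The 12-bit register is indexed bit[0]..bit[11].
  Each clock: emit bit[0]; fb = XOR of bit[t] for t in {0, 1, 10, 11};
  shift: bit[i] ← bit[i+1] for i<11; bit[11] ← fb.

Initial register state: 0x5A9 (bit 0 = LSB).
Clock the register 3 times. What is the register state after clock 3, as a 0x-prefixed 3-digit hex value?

0x8B5

reg_0 = 0x5A9
clock 1: out=1, reg = 0x2D4
clock 2: out=0, reg = 0x16A
clock 3: out=0, reg = 0x8B5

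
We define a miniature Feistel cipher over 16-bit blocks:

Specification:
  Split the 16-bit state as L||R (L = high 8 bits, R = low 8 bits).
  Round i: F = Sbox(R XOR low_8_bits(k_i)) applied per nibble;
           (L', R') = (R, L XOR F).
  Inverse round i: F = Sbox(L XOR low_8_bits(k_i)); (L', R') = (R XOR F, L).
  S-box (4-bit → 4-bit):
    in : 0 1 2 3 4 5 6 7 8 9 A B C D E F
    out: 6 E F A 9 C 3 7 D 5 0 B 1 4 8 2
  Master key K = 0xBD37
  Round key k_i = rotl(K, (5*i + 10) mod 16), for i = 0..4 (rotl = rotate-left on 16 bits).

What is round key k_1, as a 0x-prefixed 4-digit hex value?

0xDE9B

K = 0xBD37
k_0 = rotl(K, (5*0+10) mod 16) = rotl(K, 10) = 0xDEF4
k_1 = rotl(K, (5*1+10) mod 16) = rotl(K, 15) = 0xDE9B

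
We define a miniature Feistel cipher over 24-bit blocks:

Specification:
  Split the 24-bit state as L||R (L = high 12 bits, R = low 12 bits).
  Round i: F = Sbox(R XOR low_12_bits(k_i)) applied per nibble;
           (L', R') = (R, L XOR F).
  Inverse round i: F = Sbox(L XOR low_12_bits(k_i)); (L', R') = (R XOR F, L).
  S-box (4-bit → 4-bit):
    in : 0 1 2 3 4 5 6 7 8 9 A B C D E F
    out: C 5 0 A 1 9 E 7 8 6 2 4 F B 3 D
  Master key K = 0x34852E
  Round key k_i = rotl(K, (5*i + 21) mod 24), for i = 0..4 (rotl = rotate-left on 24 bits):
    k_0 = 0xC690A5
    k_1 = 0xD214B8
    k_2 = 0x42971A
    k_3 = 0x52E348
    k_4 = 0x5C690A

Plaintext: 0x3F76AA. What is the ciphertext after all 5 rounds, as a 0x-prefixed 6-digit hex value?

0x6997FC

s_0 = plaintext = 0x3F76AA
s_1 = Round(s_0, k_0) = 0x6AAD3A
s_2 = Round(s_1, k_1) = 0xD3A02A
s_3 = Round(s_2, k_2) = 0x02AA96
s_4 = Round(s_3, k_3) = 0xA96699
s_5 = Round(s_4, k_4) = 0x6997FC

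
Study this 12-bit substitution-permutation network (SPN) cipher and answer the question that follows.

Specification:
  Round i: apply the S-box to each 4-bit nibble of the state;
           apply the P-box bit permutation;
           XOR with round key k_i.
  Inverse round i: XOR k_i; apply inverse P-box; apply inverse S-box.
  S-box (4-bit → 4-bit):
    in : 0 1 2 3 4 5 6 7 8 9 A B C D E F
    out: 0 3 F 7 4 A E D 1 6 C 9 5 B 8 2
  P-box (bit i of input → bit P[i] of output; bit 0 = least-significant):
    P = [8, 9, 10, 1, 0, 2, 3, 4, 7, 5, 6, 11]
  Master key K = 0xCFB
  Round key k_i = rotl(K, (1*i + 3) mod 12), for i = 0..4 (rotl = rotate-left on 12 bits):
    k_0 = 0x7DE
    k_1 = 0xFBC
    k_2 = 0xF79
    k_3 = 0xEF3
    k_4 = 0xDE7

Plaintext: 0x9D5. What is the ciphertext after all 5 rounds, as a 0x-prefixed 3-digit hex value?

0x339

s_0 = plaintext = 0x9D5
s_1 = Round(s_0, k_0) = 0x5A9
s_2 = Round(s_1, k_1) = 0x184
s_3 = Round(s_2, k_2) = 0xBD8
s_4 = Round(s_3, k_3) = 0x766
s_5 = Round(s_4, k_4) = 0x339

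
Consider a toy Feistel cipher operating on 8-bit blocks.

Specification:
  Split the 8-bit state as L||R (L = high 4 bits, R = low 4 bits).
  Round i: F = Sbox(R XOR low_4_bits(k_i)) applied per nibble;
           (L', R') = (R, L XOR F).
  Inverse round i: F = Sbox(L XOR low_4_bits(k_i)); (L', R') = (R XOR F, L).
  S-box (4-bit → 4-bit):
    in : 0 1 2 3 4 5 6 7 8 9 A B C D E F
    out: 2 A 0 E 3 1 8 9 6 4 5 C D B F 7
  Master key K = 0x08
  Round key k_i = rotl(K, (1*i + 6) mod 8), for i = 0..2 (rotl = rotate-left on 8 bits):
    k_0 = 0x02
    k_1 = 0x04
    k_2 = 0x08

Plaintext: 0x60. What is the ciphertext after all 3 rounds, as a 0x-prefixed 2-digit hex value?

0x00

s_0 = plaintext = 0x60
s_1 = Round(s_0, k_0) = 0x06
s_2 = Round(s_1, k_1) = 0x60
s_3 = Round(s_2, k_2) = 0x00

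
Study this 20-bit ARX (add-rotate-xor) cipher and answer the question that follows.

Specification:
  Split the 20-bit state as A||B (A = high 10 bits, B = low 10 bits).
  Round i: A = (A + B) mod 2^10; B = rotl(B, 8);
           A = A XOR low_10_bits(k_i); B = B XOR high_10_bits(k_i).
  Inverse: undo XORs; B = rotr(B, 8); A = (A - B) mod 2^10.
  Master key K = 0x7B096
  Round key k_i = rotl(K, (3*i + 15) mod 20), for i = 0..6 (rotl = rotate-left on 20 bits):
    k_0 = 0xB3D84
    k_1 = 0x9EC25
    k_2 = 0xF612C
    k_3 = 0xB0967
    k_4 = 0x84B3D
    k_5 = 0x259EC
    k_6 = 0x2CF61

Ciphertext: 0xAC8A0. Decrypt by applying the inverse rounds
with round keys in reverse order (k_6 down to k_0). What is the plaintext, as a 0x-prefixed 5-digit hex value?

s_0 = ciphertext = 0xAC8A0
s_1 = InvRound(s_0, k_6) = 0x61C4C
s_2 = InvRound(s_1, k_5) = 0x40F68
s_3 = InvRound(s_2, k_4) = 0x155E9
s_4 = InvRound(s_3, k_3) = 0x20CAF
s_5 = InvRound(s_4, k_2) = 0xF41DF
s_6 = InvRound(s_5, k_1) = 0x58A93
s_7 = InvRound(s_6, k_0) = 0xDD970

0xDD970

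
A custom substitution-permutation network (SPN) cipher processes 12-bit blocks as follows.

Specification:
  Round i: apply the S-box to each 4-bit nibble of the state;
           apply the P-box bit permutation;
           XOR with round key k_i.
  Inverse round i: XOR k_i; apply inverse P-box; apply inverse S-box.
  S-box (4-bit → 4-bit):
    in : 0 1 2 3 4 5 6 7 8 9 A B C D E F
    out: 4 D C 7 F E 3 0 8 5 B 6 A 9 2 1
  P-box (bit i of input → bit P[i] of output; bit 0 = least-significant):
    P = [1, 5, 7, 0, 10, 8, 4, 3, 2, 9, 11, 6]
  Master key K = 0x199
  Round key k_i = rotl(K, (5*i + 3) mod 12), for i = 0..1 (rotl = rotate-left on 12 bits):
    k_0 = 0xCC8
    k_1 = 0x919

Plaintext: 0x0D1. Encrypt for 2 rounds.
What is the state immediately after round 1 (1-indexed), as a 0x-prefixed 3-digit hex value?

s_0 = plaintext = 0x0D1
s_1 = Round(s_0, k_0) = 0x043
s_2 = Round(s_1, k_1) = 0x4A3

0x043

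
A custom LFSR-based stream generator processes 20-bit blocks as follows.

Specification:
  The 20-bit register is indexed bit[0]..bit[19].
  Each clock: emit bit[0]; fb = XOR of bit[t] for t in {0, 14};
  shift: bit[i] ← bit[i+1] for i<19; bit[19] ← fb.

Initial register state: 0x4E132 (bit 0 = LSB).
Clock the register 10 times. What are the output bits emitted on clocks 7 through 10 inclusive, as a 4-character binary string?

0010

reg_0 = 0x4E132
clock 1: out=0, reg = 0xA7099
clock 2: out=1, reg = 0x5384C
clock 3: out=0, reg = 0x29C26
clock 4: out=0, reg = 0x14E13
clock 5: out=1, reg = 0x0A709
clock 6: out=1, reg = 0x85384
clock 7: out=0, reg = 0xC29C2
clock 8: out=0, reg = 0x614E1
clock 9: out=1, reg = 0xB0A70
clock 10: out=0, reg = 0x58538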